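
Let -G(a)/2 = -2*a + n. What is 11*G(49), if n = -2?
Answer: 2200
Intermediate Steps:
G(a) = 4 + 4*a (G(a) = -2*(-2*a - 2) = -2*(-2 - 2*a) = 4 + 4*a)
11*G(49) = 11*(4 + 4*49) = 11*(4 + 196) = 11*200 = 2200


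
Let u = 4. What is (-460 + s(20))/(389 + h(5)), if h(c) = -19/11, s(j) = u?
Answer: -418/355 ≈ -1.1775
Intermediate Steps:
s(j) = 4
h(c) = -19/11 (h(c) = -19*1/11 = -19/11)
(-460 + s(20))/(389 + h(5)) = (-460 + 4)/(389 - 19/11) = -456/4260/11 = -456*11/4260 = -418/355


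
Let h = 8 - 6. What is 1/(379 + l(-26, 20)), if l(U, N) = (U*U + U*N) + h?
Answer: 1/537 ≈ 0.0018622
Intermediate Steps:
h = 2
l(U, N) = 2 + U² + N*U (l(U, N) = (U*U + U*N) + 2 = (U² + N*U) + 2 = 2 + U² + N*U)
1/(379 + l(-26, 20)) = 1/(379 + (2 + (-26)² + 20*(-26))) = 1/(379 + (2 + 676 - 520)) = 1/(379 + 158) = 1/537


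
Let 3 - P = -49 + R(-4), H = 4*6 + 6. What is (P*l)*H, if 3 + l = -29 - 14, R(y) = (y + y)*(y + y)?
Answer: 16560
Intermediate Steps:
H = 30 (H = 24 + 6 = 30)
R(y) = 4*y² (R(y) = (2*y)*(2*y) = 4*y²)
P = -12 (P = 3 - (-49 + 4*(-4)²) = 3 - (-49 + 4*16) = 3 - (-49 + 64) = 3 - 1*15 = 3 - 15 = -12)
l = -46 (l = -3 + (-29 - 14) = -3 - 43 = -46)
(P*l)*H = -12*(-46)*30 = 552*30 = 16560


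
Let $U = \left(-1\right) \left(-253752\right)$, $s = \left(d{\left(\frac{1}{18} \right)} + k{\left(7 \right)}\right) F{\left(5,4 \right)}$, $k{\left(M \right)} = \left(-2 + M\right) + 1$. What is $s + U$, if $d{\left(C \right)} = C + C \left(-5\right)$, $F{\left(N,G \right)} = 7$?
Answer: $\frac{2284132}{9} \approx 2.5379 \cdot 10^{5}$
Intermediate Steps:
$k{\left(M \right)} = -1 + M$
$d{\left(C \right)} = - 4 C$ ($d{\left(C \right)} = C - 5 C = - 4 C$)
$s = \frac{364}{9}$ ($s = \left(- \frac{4}{18} + \left(-1 + 7\right)\right) 7 = \left(\left(-4\right) \frac{1}{18} + 6\right) 7 = \left(- \frac{2}{9} + 6\right) 7 = \frac{52}{9} \cdot 7 = \frac{364}{9} \approx 40.444$)
$U = 253752$
$s + U = \frac{364}{9} + 253752 = \frac{2284132}{9}$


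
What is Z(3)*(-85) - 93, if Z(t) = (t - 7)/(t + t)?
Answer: -109/3 ≈ -36.333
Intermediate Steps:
Z(t) = (-7 + t)/(2*t) (Z(t) = (-7 + t)/((2*t)) = (-7 + t)*(1/(2*t)) = (-7 + t)/(2*t))
Z(3)*(-85) - 93 = ((1/2)*(-7 + 3)/3)*(-85) - 93 = ((1/2)*(1/3)*(-4))*(-85) - 93 = -2/3*(-85) - 93 = 170/3 - 93 = -109/3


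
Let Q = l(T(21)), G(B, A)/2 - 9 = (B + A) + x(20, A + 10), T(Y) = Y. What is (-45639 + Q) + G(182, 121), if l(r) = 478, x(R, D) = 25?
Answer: -44487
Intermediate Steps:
G(B, A) = 68 + 2*A + 2*B (G(B, A) = 18 + 2*((B + A) + 25) = 18 + 2*((A + B) + 25) = 18 + 2*(25 + A + B) = 18 + (50 + 2*A + 2*B) = 68 + 2*A + 2*B)
Q = 478
(-45639 + Q) + G(182, 121) = (-45639 + 478) + (68 + 2*121 + 2*182) = -45161 + (68 + 242 + 364) = -45161 + 674 = -44487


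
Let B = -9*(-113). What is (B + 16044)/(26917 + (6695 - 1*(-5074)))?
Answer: 17061/38686 ≈ 0.44101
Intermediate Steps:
B = 1017
(B + 16044)/(26917 + (6695 - 1*(-5074))) = (1017 + 16044)/(26917 + (6695 - 1*(-5074))) = 17061/(26917 + (6695 + 5074)) = 17061/(26917 + 11769) = 17061/38686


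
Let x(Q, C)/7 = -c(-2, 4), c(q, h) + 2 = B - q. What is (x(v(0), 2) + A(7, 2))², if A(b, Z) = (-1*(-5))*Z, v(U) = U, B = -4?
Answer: 1444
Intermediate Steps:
A(b, Z) = 5*Z
c(q, h) = -6 - q (c(q, h) = -2 + (-4 - q) = -6 - q)
x(Q, C) = 28 (x(Q, C) = 7*(-(-6 - 1*(-2))) = 7*(-(-6 + 2)) = 7*(-1*(-4)) = 7*4 = 28)
(x(v(0), 2) + A(7, 2))² = (28 + 5*2)² = (28 + 10)² = 38² = 1444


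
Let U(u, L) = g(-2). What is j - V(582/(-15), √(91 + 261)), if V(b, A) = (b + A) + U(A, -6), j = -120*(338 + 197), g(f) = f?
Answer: -320796/5 - 4*√22 ≈ -64178.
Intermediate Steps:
U(u, L) = -2
j = -64200 (j = -120*535 = -64200)
V(b, A) = -2 + A + b (V(b, A) = (b + A) - 2 = (A + b) - 2 = -2 + A + b)
j - V(582/(-15), √(91 + 261)) = -64200 - (-2 + √(91 + 261) + 582/(-15)) = -64200 - (-2 + √352 + 582*(-1/15)) = -64200 - (-2 + 4*√22 - 194/5) = -64200 - (-204/5 + 4*√22) = -64200 + (204/5 - 4*√22) = -320796/5 - 4*√22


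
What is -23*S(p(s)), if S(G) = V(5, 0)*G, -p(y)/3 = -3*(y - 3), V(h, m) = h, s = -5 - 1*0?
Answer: 8280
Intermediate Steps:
s = -5 (s = -5 + 0 = -5)
p(y) = -27 + 9*y (p(y) = -(-9)*(y - 3) = -(-9)*(-3 + y) = -3*(9 - 3*y) = -27 + 9*y)
S(G) = 5*G
-23*S(p(s)) = -115*(-27 + 9*(-5)) = -115*(-27 - 45) = -115*(-72) = -23*(-360) = 8280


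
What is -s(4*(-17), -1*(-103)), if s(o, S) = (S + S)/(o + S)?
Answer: -206/35 ≈ -5.8857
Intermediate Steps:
s(o, S) = 2*S/(S + o) (s(o, S) = (2*S)/(S + o) = 2*S/(S + o))
-s(4*(-17), -1*(-103)) = -2*(-1*(-103))/(-1*(-103) + 4*(-17)) = -2*103/(103 - 68) = -2*103/35 = -1*206/35 = -206/35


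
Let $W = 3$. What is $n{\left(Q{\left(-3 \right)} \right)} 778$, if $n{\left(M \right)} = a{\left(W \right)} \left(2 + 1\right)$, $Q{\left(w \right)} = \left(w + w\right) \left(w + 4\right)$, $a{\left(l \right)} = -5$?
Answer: $-11670$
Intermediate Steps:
$Q{\left(w \right)} = 2 w \left(4 + w\right)$
$n{\left(M \right)} = -15$ ($n{\left(M \right)} = - 5 \left(2 + 1\right) = \left(-5\right) 3 = -15$)
$n{\left(Q{\left(-3 \right)} \right)} 778 = \left(-15\right) 778 = -11670$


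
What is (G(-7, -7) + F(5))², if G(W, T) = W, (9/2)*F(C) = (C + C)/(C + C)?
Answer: 3721/81 ≈ 45.938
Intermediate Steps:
F(C) = 2/9 (F(C) = 2*((C + C)/(C + C))/9 = 2*((2*C)/((2*C)))/9 = 2*((2*C)*(1/(2*C)))/9 = (2/9)*1 = 2/9)
(G(-7, -7) + F(5))² = (-7 + 2/9)² = (-61/9)² = 3721/81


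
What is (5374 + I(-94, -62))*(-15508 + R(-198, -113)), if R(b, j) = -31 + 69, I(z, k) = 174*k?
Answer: 83754580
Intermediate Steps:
R(b, j) = 38
(5374 + I(-94, -62))*(-15508 + R(-198, -113)) = (5374 + 174*(-62))*(-15508 + 38) = (5374 - 10788)*(-15470) = -5414*(-15470) = 83754580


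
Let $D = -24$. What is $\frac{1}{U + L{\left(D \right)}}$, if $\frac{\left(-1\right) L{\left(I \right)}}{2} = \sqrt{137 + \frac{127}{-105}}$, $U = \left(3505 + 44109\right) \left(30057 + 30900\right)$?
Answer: $\frac{152376346395}{442258113155981485694} + \frac{\sqrt{1497090}}{442258113155981485694} \approx 3.4454 \cdot 10^{-10}$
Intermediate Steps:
$U = 2902406598$ ($U = 47614 \cdot 60957 = 2902406598$)
$L{\left(I \right)} = - \frac{2 \sqrt{1497090}}{105}$ ($L{\left(I \right)} = - 2 \sqrt{137 + \frac{127}{-105}} = - 2 \sqrt{137 + 127 \left(- \frac{1}{105}\right)} = - 2 \sqrt{137 - \frac{127}{105}} = - 2 \sqrt{\frac{14258}{105}} = - 2 \frac{\sqrt{1497090}}{105} = - \frac{2 \sqrt{1497090}}{105}$)
$\frac{1}{U + L{\left(D \right)}} = \frac{1}{2902406598 - \frac{2 \sqrt{1497090}}{105}}$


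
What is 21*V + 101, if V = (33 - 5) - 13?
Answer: 416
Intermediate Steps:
V = 15 (V = 28 - 13 = 15)
21*V + 101 = 21*15 + 101 = 315 + 101 = 416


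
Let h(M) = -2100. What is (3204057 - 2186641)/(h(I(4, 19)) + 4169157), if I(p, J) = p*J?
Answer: 59848/245121 ≈ 0.24416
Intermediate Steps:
I(p, J) = J*p
(3204057 - 2186641)/(h(I(4, 19)) + 4169157) = (3204057 - 2186641)/(-2100 + 4169157) = 1017416/4167057 = 1017416*(1/4167057) = 59848/245121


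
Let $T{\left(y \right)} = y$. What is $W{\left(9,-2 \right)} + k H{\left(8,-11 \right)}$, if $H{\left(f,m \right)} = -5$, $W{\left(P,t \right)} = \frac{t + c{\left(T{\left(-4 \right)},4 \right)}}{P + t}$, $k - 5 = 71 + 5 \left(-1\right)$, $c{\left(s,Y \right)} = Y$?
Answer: $- \frac{2483}{7} \approx -354.71$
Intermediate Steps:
$k = 71$ ($k = 5 + \left(71 + 5 \left(-1\right)\right) = 5 + \left(71 - 5\right) = 5 + 66 = 71$)
$W{\left(P,t \right)} = \frac{4 + t}{P + t}$ ($W{\left(P,t \right)} = \frac{t + 4}{P + t} = \frac{4 + t}{P + t}$)
$W{\left(9,-2 \right)} + k H{\left(8,-11 \right)} = \frac{4 - 2}{9 - 2} + 71 \left(-5\right) = \frac{1}{7} \cdot 2 - 355 = \frac{2}{7} - 355 = - \frac{2483}{7}$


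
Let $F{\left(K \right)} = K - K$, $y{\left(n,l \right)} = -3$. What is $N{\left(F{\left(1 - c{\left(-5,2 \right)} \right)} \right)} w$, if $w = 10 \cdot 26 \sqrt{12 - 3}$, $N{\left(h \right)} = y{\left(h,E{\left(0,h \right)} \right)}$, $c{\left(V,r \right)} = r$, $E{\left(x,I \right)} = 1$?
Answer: $-2340$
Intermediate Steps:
$F{\left(K \right)} = 0$
$N{\left(h \right)} = -3$
$w = 780$ ($w = 260 \sqrt{9} = 260 \cdot 3 = 780$)
$N{\left(F{\left(1 - c{\left(-5,2 \right)} \right)} \right)} w = \left(-3\right) 780 = -2340$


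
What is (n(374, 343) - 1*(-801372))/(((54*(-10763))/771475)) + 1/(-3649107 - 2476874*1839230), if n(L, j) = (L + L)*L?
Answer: -4698714499947468888029101/3274227049951512630 ≈ -1.4351e+6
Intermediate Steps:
n(L, j) = 2*L**2 (n(L, j) = (2*L)*L = 2*L**2)
(n(374, 343) - 1*(-801372))/(((54*(-10763))/771475)) + 1/(-3649107 - 2476874*1839230) = (2*374**2 - 1*(-801372))/(((54*(-10763))/771475)) + 1/(-3649107 - 2476874*1839230) = (2*139876 + 801372)/((-581202*1/771475)) + (1/1839230)/(-6125981) = (279752 + 801372)/(-581202/771475) - 1/6125981*1/1839230 = 1081124*(-771475/581202) - 1/11267088034630 = -417030068950/290601 - 1/11267088034630 = -4698714499947468888029101/3274227049951512630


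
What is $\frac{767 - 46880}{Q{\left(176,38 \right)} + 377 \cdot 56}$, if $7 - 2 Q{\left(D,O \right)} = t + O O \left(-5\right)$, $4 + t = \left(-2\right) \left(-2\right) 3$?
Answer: $- \frac{30742}{16481} \approx -1.8653$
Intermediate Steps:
$t = 8$ ($t = -4 + \left(-2\right) \left(-2\right) 3 = -4 + 4 \cdot 3 = -4 + 12 = 8$)
$Q{\left(D,O \right)} = - \frac{1}{2} + \frac{5 O^{2}}{2}$ ($Q{\left(D,O \right)} = \frac{7}{2} - \frac{8 + O O \left(-5\right)}{2} = \frac{7}{2} - \frac{8 + O^{2} \left(-5\right)}{2} = \frac{7}{2} - \frac{8 - 5 O^{2}}{2} = \frac{7}{2} + \left(-4 + \frac{5 O^{2}}{2}\right) = - \frac{1}{2} + \frac{5 O^{2}}{2}$)
$\frac{767 - 46880}{Q{\left(176,38 \right)} + 377 \cdot 56} = \frac{767 - 46880}{\left(- \frac{1}{2} + \frac{5 \cdot 38^{2}}{2}\right) + 377 \cdot 56} = - \frac{46113}{\left(- \frac{1}{2} + \frac{5}{2} \cdot 1444\right) + 21112} = - \frac{46113}{\left(- \frac{1}{2} + 3610\right) + 21112} = - \frac{46113}{\frac{7219}{2} + 21112} = - \frac{46113}{\frac{49443}{2}} = \left(-46113\right) \frac{2}{49443} = - \frac{30742}{16481}$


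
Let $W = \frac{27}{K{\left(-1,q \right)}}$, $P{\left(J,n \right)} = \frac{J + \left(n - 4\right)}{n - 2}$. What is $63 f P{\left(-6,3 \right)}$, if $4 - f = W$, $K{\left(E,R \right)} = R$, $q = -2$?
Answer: $- \frac{15435}{2} \approx -7717.5$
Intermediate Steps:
$P{\left(J,n \right)} = \frac{-4 + J + n}{-2 + n}$ ($P{\left(J,n \right)} = \frac{J + \left(-4 + n\right)}{-2 + n} = \frac{-4 + J + n}{-2 + n}$)
$W = - \frac{27}{2}$ ($W = \frac{27}{-2} = 27 \left(- \frac{1}{2}\right) = - \frac{27}{2} \approx -13.5$)
$f = \frac{35}{2}$ ($f = 4 - - \frac{27}{2} = 4 + \frac{27}{2} = \frac{35}{2} \approx 17.5$)
$63 f P{\left(-6,3 \right)} = 63 \cdot \frac{35}{2} \frac{-4 - 6 + 3}{-2 + 3} = \frac{2205 \cdot 1^{-1} \left(-7\right)}{2} = \frac{2205 \cdot 1 \left(-7\right)}{2} = \frac{2205}{2} \left(-7\right) = - \frac{15435}{2}$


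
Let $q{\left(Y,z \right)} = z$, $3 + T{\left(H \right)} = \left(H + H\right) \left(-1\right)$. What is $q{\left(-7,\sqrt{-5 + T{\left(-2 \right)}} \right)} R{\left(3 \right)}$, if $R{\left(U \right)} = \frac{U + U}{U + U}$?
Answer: $2 i \approx 2.0 i$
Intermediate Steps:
$T{\left(H \right)} = -3 - 2 H$ ($T{\left(H \right)} = -3 + \left(H + H\right) \left(-1\right) = -3 + 2 H \left(-1\right) = -3 - 2 H$)
$R{\left(U \right)} = 1$ ($R{\left(U \right)} = \frac{2 U}{2 U} = 2 U \frac{1}{2 U} = 1$)
$q{\left(-7,\sqrt{-5 + T{\left(-2 \right)}} \right)} R{\left(3 \right)} = \sqrt{-5 - -1} \cdot 1 = \sqrt{-5 + \left(-3 + 4\right)} 1 = \sqrt{-5 + 1} \cdot 1 = \sqrt{-4} \cdot 1 = 2 i 1 = 2 i$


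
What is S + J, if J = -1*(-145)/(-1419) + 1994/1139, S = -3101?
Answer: -5009299010/1616241 ≈ -3099.4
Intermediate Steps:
J = 2664331/1616241 (J = 145*(-1/1419) + 1994*(1/1139) = -145/1419 + 1994/1139 = 2664331/1616241 ≈ 1.6485)
S + J = -3101 + 2664331/1616241 = -5009299010/1616241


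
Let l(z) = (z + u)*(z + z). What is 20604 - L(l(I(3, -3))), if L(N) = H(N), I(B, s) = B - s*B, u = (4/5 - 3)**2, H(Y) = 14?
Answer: 20590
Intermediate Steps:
u = 121/25 (u = (4*(1/5) - 3)**2 = (4/5 - 3)**2 = (-11/5)**2 = 121/25 ≈ 4.8400)
I(B, s) = B - B*s
l(z) = 2*z*(121/25 + z) (l(z) = (z + 121/25)*(z + z) = (121/25 + z)*(2*z) = 2*z*(121/25 + z))
L(N) = 14
20604 - L(l(I(3, -3))) = 20604 - 1*14 = 20604 - 14 = 20590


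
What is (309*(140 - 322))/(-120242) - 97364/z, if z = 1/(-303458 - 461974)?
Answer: 4480548862979127/60121 ≈ 7.4526e+10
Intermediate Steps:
z = -1/765432 (z = 1/(-765432) = -1/765432 ≈ -1.3065e-6)
(309*(140 - 322))/(-120242) - 97364/z = (309*(140 - 322))/(-120242) - 97364/(-1/765432) = (309*(-182))*(-1/120242) - 97364*(-765432) = -56238*(-1/120242) + 74525521248 = 28119/60121 + 74525521248 = 4480548862979127/60121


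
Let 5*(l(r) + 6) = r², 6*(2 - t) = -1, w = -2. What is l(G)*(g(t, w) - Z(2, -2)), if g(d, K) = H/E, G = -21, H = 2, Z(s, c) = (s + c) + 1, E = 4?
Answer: -411/10 ≈ -41.100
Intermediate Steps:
Z(s, c) = 1 + c + s (Z(s, c) = (c + s) + 1 = 1 + c + s)
t = 13/6 (t = 2 - ⅙*(-1) = 2 + ⅙ = 13/6 ≈ 2.1667)
g(d, K) = ½ (g(d, K) = 2/4 = 2*(¼) = ½)
l(r) = -6 + r²/5
l(G)*(g(t, w) - Z(2, -2)) = (-6 + (⅕)*(-21)²)*(½ - (1 - 2 + 2)) = (-6 + (⅕)*441)*(½ - 1*1) = (-6 + 441/5)*(½ - 1) = (411/5)*(-½) = -411/10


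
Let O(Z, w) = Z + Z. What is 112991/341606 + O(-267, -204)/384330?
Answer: 7207235571/21881572330 ≈ 0.32937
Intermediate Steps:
O(Z, w) = 2*Z
112991/341606 + O(-267, -204)/384330 = 112991/341606 + (2*(-267))/384330 = 112991*(1/341606) - 534*1/384330 = 112991/341606 - 89/64055 = 7207235571/21881572330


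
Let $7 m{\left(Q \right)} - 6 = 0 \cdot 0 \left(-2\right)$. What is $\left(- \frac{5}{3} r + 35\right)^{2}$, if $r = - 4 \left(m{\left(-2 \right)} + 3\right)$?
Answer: $\frac{180625}{49} \approx 3686.2$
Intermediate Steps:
$m{\left(Q \right)} = \frac{6}{7}$ ($m{\left(Q \right)} = \frac{6}{7} + \frac{0 \cdot 0 \left(-2\right)}{7} = \frac{6}{7} + \frac{0 \left(-2\right)}{7} = \frac{6}{7} + \frac{1}{7} \cdot 0 = \frac{6}{7} + 0 = \frac{6}{7}$)
$r = - \frac{108}{7}$ ($r = - 4 \left(\frac{6}{7} + 3\right) = \left(-4\right) \frac{27}{7} = - \frac{108}{7} \approx -15.429$)
$\left(- \frac{5}{3} r + 35\right)^{2} = \left(- \frac{5}{3} \left(- \frac{108}{7}\right) + 35\right)^{2} = \left(\left(-1\right) \frac{5}{3} \left(- \frac{108}{7}\right) + 35\right)^{2} = \left(\left(- \frac{5}{3}\right) \left(- \frac{108}{7}\right) + 35\right)^{2} = \left(\frac{180}{7} + 35\right)^{2} = \left(\frac{425}{7}\right)^{2} = \frac{180625}{49}$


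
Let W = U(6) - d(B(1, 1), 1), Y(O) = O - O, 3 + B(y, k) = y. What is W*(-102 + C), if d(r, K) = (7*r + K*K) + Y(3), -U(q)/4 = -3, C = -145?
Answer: -6175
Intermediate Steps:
U(q) = 12 (U(q) = -4*(-3) = 12)
B(y, k) = -3 + y
Y(O) = 0
d(r, K) = K² + 7*r (d(r, K) = (7*r + K*K) + 0 = (7*r + K²) + 0 = (K² + 7*r) + 0 = K² + 7*r)
W = 25 (W = 12 - (1² + 7*(-3 + 1)) = 12 - (1 + 7*(-2)) = 12 - (1 - 14) = 12 - 1*(-13) = 12 + 13 = 25)
W*(-102 + C) = 25*(-102 - 145) = 25*(-247) = -6175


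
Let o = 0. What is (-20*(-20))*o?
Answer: 0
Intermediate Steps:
(-20*(-20))*o = -20*(-20)*0 = 400*0 = 0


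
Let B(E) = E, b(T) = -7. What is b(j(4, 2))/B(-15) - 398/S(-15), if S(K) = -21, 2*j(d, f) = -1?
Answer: 2039/105 ≈ 19.419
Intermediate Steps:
j(d, f) = -1/2 (j(d, f) = (1/2)*(-1) = -1/2)
b(j(4, 2))/B(-15) - 398/S(-15) = -7/(-15) - 398/(-21) = -7*(-1/15) - 398*(-1/21) = 7/15 + 398/21 = 2039/105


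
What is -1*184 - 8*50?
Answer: -584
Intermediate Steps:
-1*184 - 8*50 = -184 - 400 = -584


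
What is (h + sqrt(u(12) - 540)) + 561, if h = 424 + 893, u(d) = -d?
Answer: 1878 + 2*I*sqrt(138) ≈ 1878.0 + 23.495*I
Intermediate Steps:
h = 1317
(h + sqrt(u(12) - 540)) + 561 = (1317 + sqrt(-1*12 - 540)) + 561 = (1317 + sqrt(-12 - 540)) + 561 = (1317 + sqrt(-552)) + 561 = (1317 + 2*I*sqrt(138)) + 561 = 1878 + 2*I*sqrt(138)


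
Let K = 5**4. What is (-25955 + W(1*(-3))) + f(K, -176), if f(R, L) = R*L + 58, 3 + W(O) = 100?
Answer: -135800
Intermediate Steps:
K = 625
W(O) = 97 (W(O) = -3 + 100 = 97)
f(R, L) = 58 + L*R (f(R, L) = L*R + 58 = 58 + L*R)
(-25955 + W(1*(-3))) + f(K, -176) = (-25955 + 97) + (58 - 176*625) = -25858 + (58 - 110000) = -25858 - 109942 = -135800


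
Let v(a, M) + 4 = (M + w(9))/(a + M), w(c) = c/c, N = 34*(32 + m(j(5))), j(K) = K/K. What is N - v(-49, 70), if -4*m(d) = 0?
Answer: 22861/21 ≈ 1088.6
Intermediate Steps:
j(K) = 1
m(d) = 0 (m(d) = -1/4*0 = 0)
N = 1088 (N = 34*(32 + 0) = 34*32 = 1088)
w(c) = 1
v(a, M) = -4 + (1 + M)/(M + a) (v(a, M) = -4 + (M + 1)/(a + M) = -4 + (1 + M)/(M + a))
N - v(-49, 70) = 1088 - (1 - 4*(-49) - 3*70)/(70 - 49) = 1088 - (1 + 196 - 210)/21 = 1088 - (-13)/21 = 1088 - 1*(-13/21) = 1088 + 13/21 = 22861/21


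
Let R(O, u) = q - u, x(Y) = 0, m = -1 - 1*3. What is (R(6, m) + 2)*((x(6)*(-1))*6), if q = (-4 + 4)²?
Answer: 0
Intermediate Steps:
m = -4 (m = -1 - 3 = -4)
q = 0 (q = 0² = 0)
R(O, u) = -u (R(O, u) = 0 - u = -u)
(R(6, m) + 2)*((x(6)*(-1))*6) = (-1*(-4) + 2)*((0*(-1))*6) = (4 + 2)*(0*6) = 6*0 = 0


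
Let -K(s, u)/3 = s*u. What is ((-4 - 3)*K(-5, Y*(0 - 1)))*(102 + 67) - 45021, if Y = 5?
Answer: 43704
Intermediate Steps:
K(s, u) = -3*s*u
((-4 - 3)*K(-5, Y*(0 - 1)))*(102 + 67) - 45021 = ((-4 - 3)*(-3*(-5)*5*(0 - 1)))*(102 + 67) - 45021 = -(-21)*(-5)*5*(-1)*169 - 45021 = -(-21)*(-5)*(-5)*169 - 45021 = -7*(-75)*169 - 45021 = 525*169 - 45021 = 88725 - 45021 = 43704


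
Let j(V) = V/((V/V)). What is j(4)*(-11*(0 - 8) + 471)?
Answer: 2236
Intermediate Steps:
j(V) = V (j(V) = V/1 = V*1 = V)
j(4)*(-11*(0 - 8) + 471) = 4*(-11*(0 - 8) + 471) = 4*(-11*(-8) + 471) = 4*(88 + 471) = 4*559 = 2236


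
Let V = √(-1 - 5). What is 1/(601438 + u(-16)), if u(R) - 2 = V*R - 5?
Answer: 601435/361724060761 + 16*I*√6/361724060761 ≈ 1.6627e-6 + 1.0835e-10*I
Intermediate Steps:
V = I*√6 (V = √(-6) = I*√6 ≈ 2.4495*I)
u(R) = -3 + I*R*√6 (u(R) = 2 + ((I*√6)*R - 5) = 2 + (I*R*√6 - 5) = 2 + (-5 + I*R*√6) = -3 + I*R*√6)
1/(601438 + u(-16)) = 1/(601438 + (-3 + I*(-16)*√6)) = 1/(601438 + (-3 - 16*I*√6)) = 1/(601435 - 16*I*√6)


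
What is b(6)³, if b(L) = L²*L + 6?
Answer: 10941048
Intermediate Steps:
b(L) = 6 + L³ (b(L) = L³ + 6 = 6 + L³)
b(6)³ = (6 + 6³)³ = (6 + 216)³ = 222³ = 10941048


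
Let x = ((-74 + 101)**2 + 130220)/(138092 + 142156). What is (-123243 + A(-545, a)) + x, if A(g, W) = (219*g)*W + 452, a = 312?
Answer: -10470499813699/280248 ≈ -3.7362e+7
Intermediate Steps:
x = 130949/280248 (x = (27**2 + 130220)/280248 = (729 + 130220)*(1/280248) = 130949*(1/280248) = 130949/280248 ≈ 0.46726)
A(g, W) = 452 + 219*W*g (A(g, W) = 219*W*g + 452 = 452 + 219*W*g)
(-123243 + A(-545, a)) + x = (-123243 + (452 + 219*312*(-545))) + 130949/280248 = (-123243 + (452 - 37238760)) + 130949/280248 = (-123243 - 37238308) + 130949/280248 = -37361551 + 130949/280248 = -10470499813699/280248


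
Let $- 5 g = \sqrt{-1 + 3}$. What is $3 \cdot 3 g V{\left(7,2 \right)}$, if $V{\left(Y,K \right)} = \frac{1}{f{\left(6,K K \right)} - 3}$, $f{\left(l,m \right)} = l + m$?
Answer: $- \frac{9 \sqrt{2}}{35} \approx -0.36366$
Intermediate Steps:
$g = - \frac{\sqrt{2}}{5}$ ($g = - \frac{\sqrt{-1 + 3}}{5} = - \frac{\sqrt{2}}{5} \approx -0.28284$)
$V{\left(Y,K \right)} = \frac{1}{3 + K^{2}}$ ($V{\left(Y,K \right)} = \frac{1}{\left(6 + K K\right) - 3} = \frac{1}{\left(6 + K^{2}\right) - 3} = \frac{1}{3 + K^{2}}$)
$3 \cdot 3 g V{\left(7,2 \right)} = \frac{3 \cdot 3 \left(- \frac{\sqrt{2}}{5}\right)}{3 + 2^{2}} = \frac{9 \left(- \frac{\sqrt{2}}{5}\right)}{3 + 4} = \frac{\left(- \frac{9}{5}\right) \sqrt{2}}{7} = - \frac{9 \sqrt{2}}{5} \cdot \frac{1}{7} = - \frac{9 \sqrt{2}}{35}$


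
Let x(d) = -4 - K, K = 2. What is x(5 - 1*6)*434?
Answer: -2604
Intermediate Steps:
x(d) = -6 (x(d) = -4 - 1*2 = -4 - 2 = -6)
x(5 - 1*6)*434 = -6*434 = -2604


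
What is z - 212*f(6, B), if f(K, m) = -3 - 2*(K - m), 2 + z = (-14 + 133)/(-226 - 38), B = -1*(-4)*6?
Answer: -1847591/264 ≈ -6998.5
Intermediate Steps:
B = 24 (B = 4*6 = 24)
z = -647/264 (z = -2 + (-14 + 133)/(-226 - 38) = -2 + 119/(-264) = -2 + 119*(-1/264) = -2 - 119/264 = -647/264 ≈ -2.4508)
f(K, m) = -3 - 2*K + 2*m (f(K, m) = -3 + (-2*K + 2*m) = -3 - 2*K + 2*m)
z - 212*f(6, B) = -647/264 - 212*(-3 - 2*6 + 2*24) = -647/264 - 212*(-3 - 12 + 48) = -647/264 - 212*33 = -647/264 - 6996 = -1847591/264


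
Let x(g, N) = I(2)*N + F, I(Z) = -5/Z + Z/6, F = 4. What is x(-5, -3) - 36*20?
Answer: -1419/2 ≈ -709.50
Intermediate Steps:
I(Z) = -5/Z + Z/6 (I(Z) = -5/Z + Z*(1/6) = -5/Z + Z/6)
x(g, N) = 4 - 13*N/6 (x(g, N) = (-5/2 + (1/6)*2)*N + 4 = (-5*1/2 + 1/3)*N + 4 = (-5/2 + 1/3)*N + 4 = -13*N/6 + 4 = 4 - 13*N/6)
x(-5, -3) - 36*20 = (4 - 13/6*(-3)) - 36*20 = (4 + 13/2) - 720 = 21/2 - 720 = -1419/2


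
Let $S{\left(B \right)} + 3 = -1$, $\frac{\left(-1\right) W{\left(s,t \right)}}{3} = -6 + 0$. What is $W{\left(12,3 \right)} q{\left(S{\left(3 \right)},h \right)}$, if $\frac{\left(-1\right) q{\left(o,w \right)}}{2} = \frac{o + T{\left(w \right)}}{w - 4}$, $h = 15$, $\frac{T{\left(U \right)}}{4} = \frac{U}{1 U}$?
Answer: $0$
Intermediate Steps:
$W{\left(s,t \right)} = 18$ ($W{\left(s,t \right)} = - 3 \left(-6 + 0\right) = \left(-3\right) \left(-6\right) = 18$)
$S{\left(B \right)} = -4$ ($S{\left(B \right)} = -3 - 1 = -4$)
$T{\left(U \right)} = 4$ ($T{\left(U \right)} = 4 \frac{U}{1 U} = 4 \frac{U}{U} = 4 \cdot 1 = 4$)
$q{\left(o,w \right)} = - \frac{2 \left(4 + o\right)}{-4 + w}$ ($q{\left(o,w \right)} = - 2 \frac{o + 4}{w - 4} = - 2 \frac{4 + o}{-4 + w} = - \frac{2 \left(4 + o\right)}{-4 + w}$)
$W{\left(12,3 \right)} q{\left(S{\left(3 \right)},h \right)} = 18 \frac{2 \left(-4 - -4\right)}{-4 + 15} = 18 \frac{2 \left(-4 + 4\right)}{11} = 18 \cdot 2 \cdot \frac{1}{11} \cdot 0 = 18 \cdot 0 = 0$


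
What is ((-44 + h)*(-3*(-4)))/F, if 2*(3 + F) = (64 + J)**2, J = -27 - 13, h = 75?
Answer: 124/95 ≈ 1.3053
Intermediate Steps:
J = -40
F = 285 (F = -3 + (64 - 40)**2/2 = -3 + (1/2)*24**2 = -3 + (1/2)*576 = -3 + 288 = 285)
((-44 + h)*(-3*(-4)))/F = ((-44 + 75)*(-3*(-4)))/285 = (31*12)*(1/285) = 372*(1/285) = 124/95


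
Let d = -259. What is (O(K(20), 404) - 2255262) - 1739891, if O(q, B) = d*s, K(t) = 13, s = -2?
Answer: -3994635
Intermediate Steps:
O(q, B) = 518 (O(q, B) = -259*(-2) = 518)
(O(K(20), 404) - 2255262) - 1739891 = (518 - 2255262) - 1739891 = -2254744 - 1739891 = -3994635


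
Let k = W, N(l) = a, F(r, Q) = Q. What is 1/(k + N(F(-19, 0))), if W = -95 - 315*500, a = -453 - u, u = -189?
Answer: -1/157859 ≈ -6.3348e-6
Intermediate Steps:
a = -264 (a = -453 - 1*(-189) = -453 + 189 = -264)
W = -157595 (W = -95 - 157500 = -157595)
N(l) = -264
k = -157595
1/(k + N(F(-19, 0))) = 1/(-157595 - 264) = 1/(-157859) = -1/157859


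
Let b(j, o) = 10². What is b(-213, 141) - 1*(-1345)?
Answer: 1445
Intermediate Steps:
b(j, o) = 100
b(-213, 141) - 1*(-1345) = 100 - 1*(-1345) = 100 + 1345 = 1445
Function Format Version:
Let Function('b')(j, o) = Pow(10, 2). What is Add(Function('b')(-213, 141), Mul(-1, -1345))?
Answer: 1445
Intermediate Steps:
Function('b')(j, o) = 100
Add(Function('b')(-213, 141), Mul(-1, -1345)) = Add(100, Mul(-1, -1345)) = Add(100, 1345) = 1445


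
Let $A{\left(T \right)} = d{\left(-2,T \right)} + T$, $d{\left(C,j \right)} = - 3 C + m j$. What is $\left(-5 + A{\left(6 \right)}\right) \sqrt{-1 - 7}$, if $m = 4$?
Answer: $62 i \sqrt{2} \approx 87.681 i$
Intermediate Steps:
$d{\left(C,j \right)} = - 3 C + 4 j$
$A{\left(T \right)} = 6 + 5 T$ ($A{\left(T \right)} = \left(\left(-3\right) \left(-2\right) + 4 T\right) + T = \left(6 + 4 T\right) + T = 6 + 5 T$)
$\left(-5 + A{\left(6 \right)}\right) \sqrt{-1 - 7} = \left(-5 + \left(6 + 5 \cdot 6\right)\right) \sqrt{-1 - 7} = \left(-5 + \left(6 + 30\right)\right) \sqrt{-8} = \left(-5 + 36\right) 2 i \sqrt{2} = 31 \cdot 2 i \sqrt{2} = 62 i \sqrt{2}$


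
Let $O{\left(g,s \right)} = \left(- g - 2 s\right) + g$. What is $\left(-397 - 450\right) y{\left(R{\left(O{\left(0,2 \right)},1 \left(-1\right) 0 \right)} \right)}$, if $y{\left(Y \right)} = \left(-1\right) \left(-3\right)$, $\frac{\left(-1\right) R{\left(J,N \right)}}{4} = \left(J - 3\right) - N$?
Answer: $-2541$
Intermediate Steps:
$O{\left(g,s \right)} = - 2 s$
$R{\left(J,N \right)} = 12 - 4 J + 4 N$ ($R{\left(J,N \right)} = - 4 \left(\left(J - 3\right) - N\right) = - 4 \left(\left(-3 + J\right) - N\right) = - 4 \left(-3 + J - N\right) = 12 - 4 J + 4 N$)
$y{\left(Y \right)} = 3$
$\left(-397 - 450\right) y{\left(R{\left(O{\left(0,2 \right)},1 \left(-1\right) 0 \right)} \right)} = \left(-397 - 450\right) 3 = \left(-847\right) 3 = -2541$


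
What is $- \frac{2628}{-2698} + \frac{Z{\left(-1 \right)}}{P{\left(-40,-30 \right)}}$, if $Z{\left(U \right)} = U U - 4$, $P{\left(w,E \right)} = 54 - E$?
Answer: $\frac{35443}{37772} \approx 0.93834$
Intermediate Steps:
$Z{\left(U \right)} = -4 + U^{2}$ ($Z{\left(U \right)} = U^{2} - 4 = -4 + U^{2}$)
$- \frac{2628}{-2698} + \frac{Z{\left(-1 \right)}}{P{\left(-40,-30 \right)}} = - \frac{2628}{-2698} + \frac{-4 + \left(-1\right)^{2}}{54 - -30} = \left(-2628\right) \left(- \frac{1}{2698}\right) + \frac{-4 + 1}{54 + 30} = \frac{1314}{1349} - \frac{3}{84} = \frac{1314}{1349} - \frac{1}{28} = \frac{35443}{37772}$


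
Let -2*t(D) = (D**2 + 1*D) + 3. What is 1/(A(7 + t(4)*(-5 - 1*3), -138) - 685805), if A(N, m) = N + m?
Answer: -1/685844 ≈ -1.4581e-6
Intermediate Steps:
t(D) = -3/2 - D/2 - D**2/2 (t(D) = -((D**2 + 1*D) + 3)/2 = -((D**2 + D) + 3)/2 = -((D + D**2) + 3)/2 = -(3 + D + D**2)/2 = -3/2 - D/2 - D**2/2)
1/(A(7 + t(4)*(-5 - 1*3), -138) - 685805) = 1/(((7 + (-3/2 - 1/2*4 - 1/2*4**2)*(-5 - 1*3)) - 138) - 685805) = 1/(((7 + (-3/2 - 2 - 1/2*16)*(-5 - 3)) - 138) - 685805) = 1/(((7 + (-3/2 - 2 - 8)*(-8)) - 138) - 685805) = 1/(((7 - 23/2*(-8)) - 138) - 685805) = 1/(((7 + 92) - 138) - 685805) = 1/((99 - 138) - 685805) = 1/(-39 - 685805) = 1/(-685844) = -1/685844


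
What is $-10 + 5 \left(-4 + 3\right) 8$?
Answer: $-50$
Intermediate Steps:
$-10 + 5 \left(-4 + 3\right) 8 = -10 + 5 \left(-1\right) 8 = -10 - 40 = -50$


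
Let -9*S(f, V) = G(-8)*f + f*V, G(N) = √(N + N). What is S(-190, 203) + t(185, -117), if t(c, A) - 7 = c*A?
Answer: -156172/9 + 760*I/9 ≈ -17352.0 + 84.444*I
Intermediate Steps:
t(c, A) = 7 + A*c (t(c, A) = 7 + c*A = 7 + A*c)
G(N) = √2*√N (G(N) = √(2*N) = √2*√N)
S(f, V) = -4*I*f/9 - V*f/9 (S(f, V) = -((√2*√(-8))*f + f*V)/9 = -((√2*(2*I*√2))*f + V*f)/9 = -((4*I)*f + V*f)/9 = -(4*I*f + V*f)/9 = -(V*f + 4*I*f)/9 = -4*I*f/9 - V*f/9)
S(-190, 203) + t(185, -117) = -⅑*(-190)*(203 + 4*I) + (7 - 117*185) = (38570/9 + 760*I/9) + (7 - 21645) = (38570/9 + 760*I/9) - 21638 = -156172/9 + 760*I/9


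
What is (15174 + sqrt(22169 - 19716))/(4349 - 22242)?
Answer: -15174/17893 - sqrt(2453)/17893 ≈ -0.85081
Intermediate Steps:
(15174 + sqrt(22169 - 19716))/(4349 - 22242) = (15174 + sqrt(2453))/(-17893) = (15174 + sqrt(2453))*(-1/17893) = -15174/17893 - sqrt(2453)/17893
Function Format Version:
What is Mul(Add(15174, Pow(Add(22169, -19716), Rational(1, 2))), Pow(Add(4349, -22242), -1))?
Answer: Add(Rational(-15174, 17893), Mul(Rational(-1, 17893), Pow(2453, Rational(1, 2)))) ≈ -0.85081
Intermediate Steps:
Mul(Add(15174, Pow(Add(22169, -19716), Rational(1, 2))), Pow(Add(4349, -22242), -1)) = Mul(Add(15174, Pow(2453, Rational(1, 2))), Pow(-17893, -1)) = Mul(Add(15174, Pow(2453, Rational(1, 2))), Rational(-1, 17893)) = Add(Rational(-15174, 17893), Mul(Rational(-1, 17893), Pow(2453, Rational(1, 2))))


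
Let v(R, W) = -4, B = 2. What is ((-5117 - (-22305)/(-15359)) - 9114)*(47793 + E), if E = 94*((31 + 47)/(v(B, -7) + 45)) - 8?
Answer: -429873210296978/629719 ≈ -6.8264e+8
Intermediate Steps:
E = 7004/41 (E = 94*((31 + 47)/(-4 + 45)) - 8 = 94*(78/41) - 8 = 7332/41 - 8 = 7004/41 ≈ 170.83)
((-5117 - (-22305)/(-15359)) - 9114)*(47793 + E) = ((-5117 - (-22305)/(-15359)) - 9114)*(47793 + 7004/41) = ((-5117 - (-22305)*(-1)/15359) - 9114)*(1966517/41) = ((-5117 - 1*22305/15359) - 9114)*(1966517/41) = ((-5117 - 22305/15359) - 9114)*(1966517/41) = (-78614308/15359 - 9114)*(1966517/41) = -218596234/15359*1966517/41 = -429873210296978/629719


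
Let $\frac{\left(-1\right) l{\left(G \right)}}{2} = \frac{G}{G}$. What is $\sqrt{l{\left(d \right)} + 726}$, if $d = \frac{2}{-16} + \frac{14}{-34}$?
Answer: $2 \sqrt{181} \approx 26.907$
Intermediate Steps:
$d = - \frac{73}{136}$ ($d = 2 \left(- \frac{1}{16}\right) + 14 \left(- \frac{1}{34}\right) = - \frac{1}{8} - \frac{7}{17} = - \frac{73}{136} \approx -0.53677$)
$l{\left(G \right)} = -2$ ($l{\left(G \right)} = - 2 \frac{G}{G} = \left(-2\right) 1 = -2$)
$\sqrt{l{\left(d \right)} + 726} = \sqrt{-2 + 726} = \sqrt{724} = 2 \sqrt{181}$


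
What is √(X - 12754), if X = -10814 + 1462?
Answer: I*√22106 ≈ 148.68*I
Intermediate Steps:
X = -9352
√(X - 12754) = √(-9352 - 12754) = √(-22106) = I*√22106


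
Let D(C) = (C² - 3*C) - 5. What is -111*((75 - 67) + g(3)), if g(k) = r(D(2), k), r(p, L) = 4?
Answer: -1332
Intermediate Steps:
D(C) = -5 + C² - 3*C
g(k) = 4
-111*((75 - 67) + g(3)) = -111*((75 - 67) + 4) = -111*(8 + 4) = -111*12 = -1332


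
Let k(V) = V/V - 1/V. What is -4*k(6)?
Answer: -10/3 ≈ -3.3333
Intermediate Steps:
k(V) = 1 - 1/V
-4*k(6) = -4*(-1 + 6)/6 = -2*5/3 = -4*⅚ = -10/3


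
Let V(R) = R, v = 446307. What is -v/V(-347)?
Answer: 446307/347 ≈ 1286.2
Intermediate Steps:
-v/V(-347) = -446307/(-347) = -446307*(-1)/347 = -1*(-446307/347) = 446307/347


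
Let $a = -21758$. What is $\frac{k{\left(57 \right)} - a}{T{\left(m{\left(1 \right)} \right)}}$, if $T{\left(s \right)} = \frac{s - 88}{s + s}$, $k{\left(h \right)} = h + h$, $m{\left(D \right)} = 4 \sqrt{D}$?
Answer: $- \frac{43744}{21} \approx -2083.0$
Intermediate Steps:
$k{\left(h \right)} = 2 h$
$T{\left(s \right)} = \frac{-88 + s}{2 s}$
$\frac{k{\left(57 \right)} - a}{T{\left(m{\left(1 \right)} \right)}} = \frac{2 \cdot 57 - -21758}{\frac{1}{2} \frac{1}{4 \sqrt{1}} \left(-88 + 4 \sqrt{1}\right)} = \frac{114 + 21758}{\frac{1}{2} \frac{1}{4 \cdot 1} \left(-88 + 4 \cdot 1\right)} = \frac{21872}{\frac{1}{2} \cdot \frac{1}{4} \left(-88 + 4\right)} = \frac{21872}{\frac{1}{2} \cdot \frac{1}{4} \left(-84\right)} = \frac{21872}{- \frac{21}{2}} = 21872 \left(- \frac{2}{21}\right) = - \frac{43744}{21}$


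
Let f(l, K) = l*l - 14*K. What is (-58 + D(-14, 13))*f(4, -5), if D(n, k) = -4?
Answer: -5332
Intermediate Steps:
f(l, K) = l² - 14*K
(-58 + D(-14, 13))*f(4, -5) = (-58 - 4)*(4² - 14*(-5)) = -62*(16 + 70) = -62*86 = -5332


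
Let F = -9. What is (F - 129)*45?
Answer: -6210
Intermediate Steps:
(F - 129)*45 = (-9 - 129)*45 = -138*45 = -6210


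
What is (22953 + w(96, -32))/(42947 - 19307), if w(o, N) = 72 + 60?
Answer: 1539/1576 ≈ 0.97652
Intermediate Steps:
w(o, N) = 132
(22953 + w(96, -32))/(42947 - 19307) = (22953 + 132)/(42947 - 19307) = 23085/23640 = 23085*(1/23640) = 1539/1576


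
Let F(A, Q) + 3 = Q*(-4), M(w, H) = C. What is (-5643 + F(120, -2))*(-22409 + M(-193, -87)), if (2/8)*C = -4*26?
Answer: 128687350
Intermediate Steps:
C = -416 (C = 4*(-4*26) = 4*(-104) = -416)
M(w, H) = -416
F(A, Q) = -3 - 4*Q (F(A, Q) = -3 + Q*(-4) = -3 - 4*Q)
(-5643 + F(120, -2))*(-22409 + M(-193, -87)) = (-5643 + (-3 - 4*(-2)))*(-22409 - 416) = (-5643 + (-3 + 8))*(-22825) = (-5643 + 5)*(-22825) = -5638*(-22825) = 128687350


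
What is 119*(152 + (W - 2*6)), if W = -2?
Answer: 16422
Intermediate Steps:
119*(152 + (W - 2*6)) = 119*(152 + (-2 - 2*6)) = 119*(152 + (-2 - 12)) = 119*(152 - 14) = 119*138 = 16422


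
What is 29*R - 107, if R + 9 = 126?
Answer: 3286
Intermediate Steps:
R = 117 (R = -9 + 126 = 117)
29*R - 107 = 29*117 - 107 = 3393 - 107 = 3286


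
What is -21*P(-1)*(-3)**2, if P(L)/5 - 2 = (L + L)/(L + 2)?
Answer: 0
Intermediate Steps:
P(L) = 10 + 10*L/(2 + L) (P(L) = 10 + 5*((L + L)/(L + 2)) = 10 + 5*((2*L)/(2 + L)) = 10 + 5*(2*L/(2 + L)) = 10 + 10*L/(2 + L))
-21*P(-1)*(-3)**2 = -420*(1 - 1)/(2 - 1)*(-3)**2 = -420*0/1*9 = -420*0*9 = -21*0*9 = 0*9 = 0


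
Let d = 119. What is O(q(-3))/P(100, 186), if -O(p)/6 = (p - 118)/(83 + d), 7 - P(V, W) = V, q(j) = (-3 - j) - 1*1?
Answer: -119/3131 ≈ -0.038007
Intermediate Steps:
q(j) = -4 - j (q(j) = (-3 - j) - 1 = -4 - j)
P(V, W) = 7 - V
O(p) = 354/101 - 3*p/101 (O(p) = -6*(p - 118)/(83 + 119) = -6*(-118 + p)/202 = -6*(-59/101 + p/202) = 354/101 - 3*p/101)
O(q(-3))/P(100, 186) = (354/101 - 3*(-4 - 1*(-3))/101)/(7 - 1*100) = (354/101 - 3*(-4 + 3)/101)/(7 - 100) = (354/101 - 3/101*(-1))/(-93) = (354/101 + 3/101)*(-1/93) = (357/101)*(-1/93) = -119/3131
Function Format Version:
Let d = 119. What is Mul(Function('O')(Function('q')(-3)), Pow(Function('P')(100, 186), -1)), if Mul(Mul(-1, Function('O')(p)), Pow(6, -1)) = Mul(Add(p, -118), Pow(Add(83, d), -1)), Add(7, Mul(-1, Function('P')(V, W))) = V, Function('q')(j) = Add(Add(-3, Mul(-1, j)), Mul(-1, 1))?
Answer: Rational(-119, 3131) ≈ -0.038007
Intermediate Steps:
Function('q')(j) = Add(-4, Mul(-1, j)) (Function('q')(j) = Add(Add(-3, Mul(-1, j)), -1) = Add(-4, Mul(-1, j)))
Function('P')(V, W) = Add(7, Mul(-1, V))
Function('O')(p) = Add(Rational(354, 101), Mul(Rational(-3, 101), p)) (Function('O')(p) = Mul(-6, Mul(Add(p, -118), Pow(Add(83, 119), -1))) = Mul(-6, Mul(Add(-118, p), Pow(202, -1))) = Mul(-6, Mul(Add(-118, p), Rational(1, 202))) = Mul(-6, Add(Rational(-59, 101), Mul(Rational(1, 202), p))) = Add(Rational(354, 101), Mul(Rational(-3, 101), p)))
Mul(Function('O')(Function('q')(-3)), Pow(Function('P')(100, 186), -1)) = Mul(Add(Rational(354, 101), Mul(Rational(-3, 101), Add(-4, Mul(-1, -3)))), Pow(Add(7, Mul(-1, 100)), -1)) = Mul(Add(Rational(354, 101), Mul(Rational(-3, 101), Add(-4, 3))), Pow(Add(7, -100), -1)) = Mul(Add(Rational(354, 101), Mul(Rational(-3, 101), -1)), Pow(-93, -1)) = Mul(Add(Rational(354, 101), Rational(3, 101)), Rational(-1, 93)) = Mul(Rational(357, 101), Rational(-1, 93)) = Rational(-119, 3131)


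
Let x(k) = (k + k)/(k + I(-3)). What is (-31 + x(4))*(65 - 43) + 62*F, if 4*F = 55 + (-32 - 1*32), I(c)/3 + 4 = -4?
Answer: -8303/10 ≈ -830.30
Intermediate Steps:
I(c) = -24 (I(c) = -12 + 3*(-4) = -12 - 12 = -24)
x(k) = 2*k/(-24 + k) (x(k) = (k + k)/(k - 24) = (2*k)/(-24 + k) = 2*k/(-24 + k))
F = -9/4 (F = (55 + (-32 - 1*32))/4 = (55 + (-32 - 32))/4 = (55 - 64)/4 = (¼)*(-9) = -9/4 ≈ -2.2500)
(-31 + x(4))*(65 - 43) + 62*F = (-31 + 2*4/(-24 + 4))*(65 - 43) + 62*(-9/4) = (-31 + 2*4/(-20))*22 - 279/2 = (-31 + 2*4*(-1/20))*22 - 279/2 = (-31 - ⅖)*22 - 279/2 = -157/5*22 - 279/2 = -3454/5 - 279/2 = -8303/10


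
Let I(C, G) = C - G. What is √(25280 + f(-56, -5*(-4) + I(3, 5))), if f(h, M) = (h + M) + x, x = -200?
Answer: √25042 ≈ 158.25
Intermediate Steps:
f(h, M) = -200 + M + h (f(h, M) = (h + M) - 200 = (M + h) - 200 = -200 + M + h)
√(25280 + f(-56, -5*(-4) + I(3, 5))) = √(25280 + (-200 + (-5*(-4) + (3 - 1*5)) - 56)) = √(25280 + (-200 + (20 + (3 - 5)) - 56)) = √(25280 + (-200 + (20 - 2) - 56)) = √(25280 + (-200 + 18 - 56)) = √(25280 - 238) = √25042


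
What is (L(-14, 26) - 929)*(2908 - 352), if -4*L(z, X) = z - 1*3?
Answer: -2363661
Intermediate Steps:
L(z, X) = 3/4 - z/4 (L(z, X) = -(z - 1*3)/4 = -(z - 3)/4 = -(-3 + z)/4 = 3/4 - z/4)
(L(-14, 26) - 929)*(2908 - 352) = ((3/4 - 1/4*(-14)) - 929)*(2908 - 352) = ((3/4 + 7/2) - 929)*2556 = (17/4 - 929)*2556 = -3699/4*2556 = -2363661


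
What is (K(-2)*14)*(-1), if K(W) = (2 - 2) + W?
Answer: 28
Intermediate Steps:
K(W) = W (K(W) = 0 + W = W)
(K(-2)*14)*(-1) = -2*14*(-1) = -28*(-1) = 28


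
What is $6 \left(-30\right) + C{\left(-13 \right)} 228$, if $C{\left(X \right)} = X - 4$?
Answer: $-4056$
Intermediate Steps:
$C{\left(X \right)} = -4 + X$ ($C{\left(X \right)} = X - 4 = -4 + X$)
$6 \left(-30\right) + C{\left(-13 \right)} 228 = 6 \left(-30\right) + \left(-4 - 13\right) 228 = -180 - 3876 = -4056$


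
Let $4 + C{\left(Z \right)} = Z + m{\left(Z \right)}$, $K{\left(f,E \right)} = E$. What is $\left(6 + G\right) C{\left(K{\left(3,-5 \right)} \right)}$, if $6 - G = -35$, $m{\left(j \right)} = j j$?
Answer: $752$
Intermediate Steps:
$m{\left(j \right)} = j^{2}$
$G = 41$ ($G = 6 - -35 = 6 + 35 = 41$)
$C{\left(Z \right)} = -4 + Z + Z^{2}$ ($C{\left(Z \right)} = -4 + \left(Z + Z^{2}\right) = -4 + Z + Z^{2}$)
$\left(6 + G\right) C{\left(K{\left(3,-5 \right)} \right)} = \left(6 + 41\right) \left(-4 - 5 + \left(-5\right)^{2}\right) = 47 \left(-4 - 5 + 25\right) = 47 \cdot 16 = 752$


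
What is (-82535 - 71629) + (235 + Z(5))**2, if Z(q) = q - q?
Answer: -98939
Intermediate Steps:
Z(q) = 0
(-82535 - 71629) + (235 + Z(5))**2 = (-82535 - 71629) + (235 + 0)**2 = -154164 + 235**2 = -154164 + 55225 = -98939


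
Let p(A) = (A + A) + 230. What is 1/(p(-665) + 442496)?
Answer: 1/441396 ≈ 2.2655e-6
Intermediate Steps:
p(A) = 230 + 2*A (p(A) = 2*A + 230 = 230 + 2*A)
1/(p(-665) + 442496) = 1/((230 + 2*(-665)) + 442496) = 1/((230 - 1330) + 442496) = 1/(-1100 + 442496) = 1/441396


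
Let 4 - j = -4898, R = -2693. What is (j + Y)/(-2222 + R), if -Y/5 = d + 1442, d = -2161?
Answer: -8497/4915 ≈ -1.7288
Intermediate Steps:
j = 4902 (j = 4 - 1*(-4898) = 4 + 4898 = 4902)
Y = 3595 (Y = -5*(-2161 + 1442) = -5*(-719) = 3595)
(j + Y)/(-2222 + R) = (4902 + 3595)/(-2222 - 2693) = 8497/(-4915) = 8497*(-1/4915) = -8497/4915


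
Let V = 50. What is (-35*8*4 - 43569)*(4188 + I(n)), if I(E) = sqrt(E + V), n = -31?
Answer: -187157532 - 44689*sqrt(19) ≈ -1.8735e+8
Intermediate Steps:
I(E) = sqrt(50 + E) (I(E) = sqrt(E + 50) = sqrt(50 + E))
(-35*8*4 - 43569)*(4188 + I(n)) = (-35*8*4 - 43569)*(4188 + sqrt(50 - 31)) = (-280*4 - 43569)*(4188 + sqrt(19)) = (-1120 - 43569)*(4188 + sqrt(19)) = -44689*(4188 + sqrt(19)) = -187157532 - 44689*sqrt(19)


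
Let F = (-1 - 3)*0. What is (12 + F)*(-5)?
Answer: -60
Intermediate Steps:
F = 0 (F = -4*0 = 0)
(12 + F)*(-5) = (12 + 0)*(-5) = 12*(-5) = -60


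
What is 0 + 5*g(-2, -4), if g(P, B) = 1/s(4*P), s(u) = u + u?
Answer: -5/16 ≈ -0.31250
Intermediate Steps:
s(u) = 2*u
g(P, B) = 1/(8*P) (g(P, B) = 1/(2*(4*P)) = 1/(8*P))
0 + 5*g(-2, -4) = 0 + 5*((1/8)/(-2)) = 0 + 5*((1/8)*(-1/2)) = 0 + 5*(-1/16) = 0 - 5/16 = -5/16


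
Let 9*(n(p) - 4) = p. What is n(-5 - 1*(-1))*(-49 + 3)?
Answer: -1472/9 ≈ -163.56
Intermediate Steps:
n(p) = 4 + p/9
n(-5 - 1*(-1))*(-49 + 3) = (4 + (-5 - 1*(-1))/9)*(-49 + 3) = (4 + (-5 + 1)/9)*(-46) = (4 + (⅑)*(-4))*(-46) = (4 - 4/9)*(-46) = (32/9)*(-46) = -1472/9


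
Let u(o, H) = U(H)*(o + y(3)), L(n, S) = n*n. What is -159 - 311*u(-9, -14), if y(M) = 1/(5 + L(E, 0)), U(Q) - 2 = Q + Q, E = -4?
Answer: -1523507/21 ≈ -72548.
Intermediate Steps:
L(n, S) = n²
U(Q) = 2 + 2*Q (U(Q) = 2 + (Q + Q) = 2 + 2*Q)
y(M) = 1/21 (y(M) = 1/(5 + (-4)²) = 1/(5 + 16) = 1/21)
u(o, H) = (2 + 2*H)*(1/21 + o) (u(o, H) = (2 + 2*H)*(o + 1/21) = (2 + 2*H)*(1/21 + o))
-159 - 311*u(-9, -14) = -159 - 622*(1 - 14)*(1 + 21*(-9))/21 = -159 - 622*(-13)*(1 - 189)/21 = -159 - 622*(-13)*(-188)/21 = -159 - 311*4888/21 = -159 - 1520168/21 = -1523507/21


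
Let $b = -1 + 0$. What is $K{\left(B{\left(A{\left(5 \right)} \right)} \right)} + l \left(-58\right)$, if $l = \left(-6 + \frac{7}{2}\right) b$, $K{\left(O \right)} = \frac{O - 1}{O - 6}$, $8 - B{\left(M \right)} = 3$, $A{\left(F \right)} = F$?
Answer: $-149$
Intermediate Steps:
$b = -1$
$B{\left(M \right)} = 5$ ($B{\left(M \right)} = 8 - 3 = 5$)
$K{\left(O \right)} = \frac{-1 + O}{-6 + O}$
$l = \frac{5}{2}$ ($l = \left(-6 + \frac{7}{2}\right) \left(-1\right) = \left(- \frac{5}{2}\right) \left(-1\right) = \frac{5}{2} \approx 2.5$)
$K{\left(B{\left(A{\left(5 \right)} \right)} \right)} + l \left(-58\right) = \frac{-1 + 5}{-6 + 5} + \frac{5}{2} \left(-58\right) = \frac{1}{-1} \cdot 4 - 145 = \left(-1\right) 4 - 145 = -4 - 145 = -149$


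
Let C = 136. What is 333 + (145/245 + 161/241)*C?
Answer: 5955805/11809 ≈ 504.34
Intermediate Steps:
333 + (145/245 + 161/241)*C = 333 + (145/245 + 161/241)*136 = 333 + (145*(1/245) + 161*(1/241))*136 = 333 + (29/49 + 161/241)*136 = 333 + (14878/11809)*136 = 333 + 2023408/11809 = 5955805/11809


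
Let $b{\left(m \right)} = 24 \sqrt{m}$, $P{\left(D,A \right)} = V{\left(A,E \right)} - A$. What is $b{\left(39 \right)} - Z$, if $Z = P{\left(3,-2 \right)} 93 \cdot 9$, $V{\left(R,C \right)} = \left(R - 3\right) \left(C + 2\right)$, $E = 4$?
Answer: $23436 + 24 \sqrt{39} \approx 23586.0$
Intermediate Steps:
$V{\left(R,C \right)} = \left(-3 + R\right) \left(2 + C\right)$
$P{\left(D,A \right)} = -18 + 5 A$ ($P{\left(D,A \right)} = \left(-6 - 12 + 2 A + 4 A\right) - A = \left(-18 + 6 A\right) - A = -18 + 5 A$)
$Z = -23436$ ($Z = \left(-18 + 5 \left(-2\right)\right) 93 \cdot 9 = \left(-18 - 10\right) 837 = \left(-28\right) 837 = -23436$)
$b{\left(39 \right)} - Z = 24 \sqrt{39} - -23436 = 24 \sqrt{39} + 23436 = 23436 + 24 \sqrt{39}$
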